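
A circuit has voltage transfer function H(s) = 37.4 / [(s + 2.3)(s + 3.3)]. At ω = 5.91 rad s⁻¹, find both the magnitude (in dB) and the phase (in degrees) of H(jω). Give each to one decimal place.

|j5.91 + 2.3| = √(5.91² + 2.3²) = 6.342
|j5.91 + 3.3| = √(5.91² + 3.3²) = 6.769
|H(j5.91)| = 37.4 / (6.342 × 6.769) = 0.87125
20 log₁₀(0.87125) = -1.20 dB
∠(j5.91 + 2.3) = arctan(5.91/2.3) = 68.74°
∠(j5.91 + 3.3) = arctan(5.91/3.3) = 60.82°
∠H(j5.91) = − (68.74° + 60.82°) = -129.56°

|H| = -1.2 dB, ∠H = -129.6°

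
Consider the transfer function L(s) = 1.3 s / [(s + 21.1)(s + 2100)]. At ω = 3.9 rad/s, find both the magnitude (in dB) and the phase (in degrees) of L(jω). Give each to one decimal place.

|L| = -79.0 dB, ∠L = 79.4°

|j3.9| = 3.9
|j3.9 + 21.1| = √(3.9² + 21.1²) = 21.46
|j3.9 + 2100| = √(3.9² + 2100²) = 2100
|L(j3.9)| = 1.3 × 3.9 / (21.46 × 2100) = 0.00011252
20 log₁₀(0.00011252) = -78.98 dB
∠(j3.9) = 90.00°
∠(j3.9 + 21.1) = arctan(3.9/21.1) = 10.47°
∠(j3.9 + 2100) = arctan(3.9/2100) = 0.11°
∠L(j3.9) = 90.00° − (10.47° + 0.11°) = 79.42°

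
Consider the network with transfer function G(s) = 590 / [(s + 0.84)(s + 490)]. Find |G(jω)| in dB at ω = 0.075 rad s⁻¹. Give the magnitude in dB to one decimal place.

|j0.075 + 0.84| = √(0.075² + 0.84²) = 0.8433
|j0.075 + 490| = √(0.075² + 490²) = 490
|G(j0.075)| = 590 / (0.8433 × 490) = 1.4278
20 log₁₀(1.4278) = 3.09 dB

3.1 dB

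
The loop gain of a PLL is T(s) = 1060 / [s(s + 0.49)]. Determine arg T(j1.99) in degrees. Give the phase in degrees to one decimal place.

∠(j1.99 + 0.49) = arctan(1.99/0.49) = 76.17°
∠(j1.99) = 90.00°
∠T(j1.99) = − (76.17° + 90.00°) = -166.17°

-166.2°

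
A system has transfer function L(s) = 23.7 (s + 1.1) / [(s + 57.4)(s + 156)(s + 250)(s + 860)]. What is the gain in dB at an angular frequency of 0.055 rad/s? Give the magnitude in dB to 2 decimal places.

-157.36 dB

|j0.055 + 1.1| = √(0.055² + 1.1²) = 1.101
|j0.055 + 57.4| = √(0.055² + 57.4²) = 57.4
|j0.055 + 156| = √(0.055² + 156²) = 156
|j0.055 + 250| = √(0.055² + 250²) = 250
|j0.055 + 860| = √(0.055² + 860²) = 860
|L(j0.055)| = 23.7 × 1.101 / (57.4 × 156 × 250 × 860) = 1.3558e-08
20 log₁₀(1.3558e-08) = -157.356 dB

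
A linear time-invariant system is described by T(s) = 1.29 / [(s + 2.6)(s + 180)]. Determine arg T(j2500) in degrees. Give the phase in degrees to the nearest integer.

∠(j2500 + 2.6) = arctan(2500/2.6) = 89.94°
∠(j2500 + 180) = arctan(2500/180) = 85.88°
∠T(j2500) = − (89.94° + 85.88°) = -175.82°

-176°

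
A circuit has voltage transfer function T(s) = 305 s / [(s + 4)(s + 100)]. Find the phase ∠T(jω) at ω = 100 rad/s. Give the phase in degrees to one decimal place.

-42.7°

∠(j100) = 90.00°
∠(j100 + 4) = arctan(100/4) = 87.71°
∠(j100 + 100) = arctan(100/100) = 45.00°
∠T(j100) = 90.00° − (87.71° + 45.00°) = -42.71°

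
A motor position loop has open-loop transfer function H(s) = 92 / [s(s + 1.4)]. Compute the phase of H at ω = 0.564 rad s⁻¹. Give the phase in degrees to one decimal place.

-111.9°

∠(j0.564 + 1.4) = arctan(0.564/1.4) = 21.94°
∠(j0.564) = 90.00°
∠H(j0.564) = − (21.94° + 90.00°) = -111.94°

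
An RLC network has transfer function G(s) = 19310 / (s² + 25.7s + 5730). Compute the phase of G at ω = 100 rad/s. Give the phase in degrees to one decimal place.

∠[(j100)² + 25.7(j100) + 5730] = ∠[-4270 + j2570] = 148.96°
∠G(j100) = −148.96° = -148.96°

-149.0°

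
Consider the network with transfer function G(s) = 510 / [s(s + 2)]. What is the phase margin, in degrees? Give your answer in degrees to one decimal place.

5.1°

Gain crossover: |G(jω)| = 1 at ω ≈ 22.5 rad s⁻¹.
∠G(j22.5) = −90° − arctan(22.5/2) ≈ -174.93°
PM = 180° + (-174.93°) = 5.07°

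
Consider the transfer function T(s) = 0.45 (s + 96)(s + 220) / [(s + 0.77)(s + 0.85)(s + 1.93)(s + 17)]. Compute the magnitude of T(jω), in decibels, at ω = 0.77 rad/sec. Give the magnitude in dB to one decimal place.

|j0.77 + 96| = √(0.77² + 96²) = 96
|j0.77 + 220| = √(0.77² + 220²) = 220
|j0.77 + 0.77| = √(0.77² + 0.77²) = 1.089
|j0.77 + 0.85| = √(0.77² + 0.85²) = 1.147
|j0.77 + 1.93| = √(0.77² + 1.93²) = 2.078
|j0.77 + 17| = √(0.77² + 17²) = 17.02
|T(j0.77)| = 0.45 × 96 × 220 / (1.089 × 1.147 × 2.078 × 17.02) = 215.21
20 log₁₀(215.21) = 46.66 dB

46.7 dB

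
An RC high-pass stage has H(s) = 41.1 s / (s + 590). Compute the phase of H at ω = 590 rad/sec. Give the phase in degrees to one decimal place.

∠(j590) = 90.00°
∠(j590 + 590) = arctan(590/590) = 45.00°
∠H(j590) = 90.00° − 45.00° = 45.00°

45.0°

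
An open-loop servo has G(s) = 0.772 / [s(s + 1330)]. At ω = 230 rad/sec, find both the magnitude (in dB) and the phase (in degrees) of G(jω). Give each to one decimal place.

|j230 + 1330| = √(230² + 1330²) = 1350
|j230| = 230
|G(j230)| = 0.772 / (1350 × 230) = 2.4868e-06
20 log₁₀(2.4868e-06) = -112.09 dB
∠(j230 + 1330) = arctan(230/1330) = 9.81°
∠(j230) = 90.00°
∠G(j230) = − (9.81° + 90.00°) = -99.81°

|G| = -112.1 dB, ∠G = -99.8°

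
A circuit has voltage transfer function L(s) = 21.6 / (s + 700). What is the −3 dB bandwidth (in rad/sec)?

For a single-pole low-pass, the −3 dB point is at the pole: ω = 700 rad/sec.

700 rad/sec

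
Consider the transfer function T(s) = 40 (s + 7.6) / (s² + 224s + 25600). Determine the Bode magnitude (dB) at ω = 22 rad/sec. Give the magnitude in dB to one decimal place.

-28.8 dB

|j22 + 7.6| = √(22² + 7.6²) = 23.28
|(j22)² + 224(j22) + 25600| = |25116 + j4928| = 2.559e+04
|T(j22)| = 40 × 23.28 / 2.559e+04 = 0.036376
20 log₁₀(0.036376) = -28.78 dB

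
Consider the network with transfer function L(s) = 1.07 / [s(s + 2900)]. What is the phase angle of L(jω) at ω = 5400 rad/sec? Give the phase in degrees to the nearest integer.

∠(j5400 + 2900) = arctan(5400/2900) = 61.76°
∠(j5400) = 90.00°
∠L(j5400) = − (61.76° + 90.00°) = -151.76°

-152 deg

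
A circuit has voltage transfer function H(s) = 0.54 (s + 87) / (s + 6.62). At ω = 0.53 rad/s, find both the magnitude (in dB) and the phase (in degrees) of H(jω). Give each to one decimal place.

|j0.53 + 87| = √(0.53² + 87²) = 87
|j0.53 + 6.62| = √(0.53² + 6.62²) = 6.641
|H(j0.53)| = 0.54 × 87 / 6.641 = 7.0742
20 log₁₀(7.0742) = 16.99 dB
∠(j0.53 + 87) = arctan(0.53/87) = 0.35°
∠(j0.53 + 6.62) = arctan(0.53/6.62) = 4.58°
∠H(j0.53) = 0.35° − 4.58° = -4.23°

|H| = 17.0 dB, ∠H = -4.2 deg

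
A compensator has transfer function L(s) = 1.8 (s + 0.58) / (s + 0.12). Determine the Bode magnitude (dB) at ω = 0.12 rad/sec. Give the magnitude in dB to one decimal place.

16.0 dB

|j0.12 + 0.58| = √(0.12² + 0.58²) = 0.5923
|j0.12 + 0.12| = √(0.12² + 0.12²) = 0.1697
|L(j0.12)| = 1.8 × 0.5923 / 0.1697 = 6.2821
20 log₁₀(6.2821) = 15.96 dB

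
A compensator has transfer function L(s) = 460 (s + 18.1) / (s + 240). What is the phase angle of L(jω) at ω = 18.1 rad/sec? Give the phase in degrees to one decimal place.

∠(j18.1 + 18.1) = arctan(18.1/18.1) = 45.00°
∠(j18.1 + 240) = arctan(18.1/240) = 4.31°
∠L(j18.1) = 45.00° − 4.31° = 40.69°

40.7 deg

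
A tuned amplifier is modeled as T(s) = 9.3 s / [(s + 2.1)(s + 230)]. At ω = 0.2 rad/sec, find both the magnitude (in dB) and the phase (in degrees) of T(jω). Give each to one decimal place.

|T| = -48.3 dB, ∠T = 84.5°

|j0.2| = 0.2
|j0.2 + 2.1| = √(0.2² + 2.1²) = 2.11
|j0.2 + 230| = √(0.2² + 230²) = 230
|T(j0.2)| = 9.3 × 0.2 / (2.11 × 230) = 0.0038336
20 log₁₀(0.0038336) = -48.33 dB
∠(j0.2) = 90.00°
∠(j0.2 + 2.1) = arctan(0.2/2.1) = 5.44°
∠(j0.2 + 230) = arctan(0.2/230) = 0.05°
∠T(j0.2) = 90.00° − (5.44° + 0.05°) = 84.51°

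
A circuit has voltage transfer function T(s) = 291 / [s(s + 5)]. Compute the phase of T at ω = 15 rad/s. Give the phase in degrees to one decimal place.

∠(j15 + 5) = arctan(15/5) = 71.57°
∠(j15) = 90.00°
∠T(j15) = − (71.57° + 90.00°) = -161.57°

-161.6°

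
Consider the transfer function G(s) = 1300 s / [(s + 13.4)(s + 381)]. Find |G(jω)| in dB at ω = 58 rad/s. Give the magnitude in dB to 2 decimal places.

|j58| = 58
|j58 + 13.4| = √(58² + 13.4²) = 59.53
|j58 + 381| = √(58² + 381²) = 385.4
|G(j58)| = 1300 × 58 / (59.53 × 385.4) = 3.2866
20 log₁₀(3.2866) = 10.335 dB

10.34 dB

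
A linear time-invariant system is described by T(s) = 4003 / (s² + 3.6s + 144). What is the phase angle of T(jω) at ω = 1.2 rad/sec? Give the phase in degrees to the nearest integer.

-2°

∠[(j1.2)² + 3.6(j1.2) + 144] = ∠[142.56 + j4.32] = 1.74°
∠T(j1.2) = −1.74° = -1.74°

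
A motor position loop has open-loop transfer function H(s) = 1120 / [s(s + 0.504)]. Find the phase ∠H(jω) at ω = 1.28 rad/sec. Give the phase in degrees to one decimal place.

-158.5°

∠(j1.28 + 0.504) = arctan(1.28/0.504) = 68.51°
∠(j1.28) = 90.00°
∠H(j1.28) = − (68.51° + 90.00°) = -158.51°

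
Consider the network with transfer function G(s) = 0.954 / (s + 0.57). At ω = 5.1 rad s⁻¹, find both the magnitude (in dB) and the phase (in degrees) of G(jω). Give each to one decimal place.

|j5.1 + 0.57| = √(5.1² + 0.57²) = 5.132
|G(j5.1)| = 0.954 / 5.132 = 0.1859
20 log₁₀(0.1859) = -14.61 dB
∠(j5.1 + 0.57) = arctan(5.1/0.57) = 83.62°
∠G(j5.1) = −83.62° = -83.62°

|G| = -14.6 dB, ∠G = -83.6°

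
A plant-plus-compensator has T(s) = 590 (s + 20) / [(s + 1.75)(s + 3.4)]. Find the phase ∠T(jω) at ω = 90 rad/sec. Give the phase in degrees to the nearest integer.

∠(j90 + 20) = arctan(90/20) = 77.47°
∠(j90 + 1.75) = arctan(90/1.75) = 88.89°
∠(j90 + 3.4) = arctan(90/3.4) = 87.84°
∠T(j90) = 77.47° − (88.89° + 87.84°) = -99.25°

-99°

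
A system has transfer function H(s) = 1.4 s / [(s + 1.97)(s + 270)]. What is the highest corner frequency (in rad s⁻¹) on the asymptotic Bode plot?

270 rad s⁻¹

Break frequencies occur at each pole and zero magnitude: 1.97 rad s⁻¹, 270 rad s⁻¹.
The highest is 270 rad s⁻¹.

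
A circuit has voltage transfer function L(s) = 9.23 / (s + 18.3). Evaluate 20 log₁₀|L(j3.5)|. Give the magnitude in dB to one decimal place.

-6.1 dB

|j3.5 + 18.3| = √(3.5² + 18.3²) = 18.63
|L(j3.5)| = 9.23 / 18.63 = 0.49539
20 log₁₀(0.49539) = -6.10 dB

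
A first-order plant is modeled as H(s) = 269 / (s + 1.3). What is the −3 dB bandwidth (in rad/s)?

For a single-pole low-pass, the −3 dB point is at the pole: ω = 1.3 rad/s.

1.3 rad/s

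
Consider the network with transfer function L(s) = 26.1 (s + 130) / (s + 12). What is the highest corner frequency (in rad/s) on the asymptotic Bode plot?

Break frequencies occur at each pole and zero magnitude: 12 rad/s, 130 rad/s.
The highest is 130 rad/s.

130 rad/s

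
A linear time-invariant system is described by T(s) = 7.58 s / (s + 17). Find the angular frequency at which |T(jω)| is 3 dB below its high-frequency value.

For a single-pole high-pass, the −3 dB point is at the pole: ω = 17 rad s⁻¹.

17 rad s⁻¹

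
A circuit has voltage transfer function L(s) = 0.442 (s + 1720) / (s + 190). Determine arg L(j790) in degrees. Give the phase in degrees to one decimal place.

∠(j790 + 1720) = arctan(790/1720) = 24.67°
∠(j790 + 190) = arctan(790/190) = 76.48°
∠L(j790) = 24.67° − 76.48° = -51.81°

-51.8°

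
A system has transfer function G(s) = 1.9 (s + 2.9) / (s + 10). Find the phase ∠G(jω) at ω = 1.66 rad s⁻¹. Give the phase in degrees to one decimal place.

20.4°

∠(j1.66 + 2.9) = arctan(1.66/2.9) = 29.79°
∠(j1.66 + 10) = arctan(1.66/10) = 9.43°
∠G(j1.66) = 29.79° − 9.43° = 20.36°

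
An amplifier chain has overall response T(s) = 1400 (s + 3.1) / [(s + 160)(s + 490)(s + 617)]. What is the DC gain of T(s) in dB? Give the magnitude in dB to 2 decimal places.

-80.94 dB

T(0) = 1400 × 3.1 / (160 × 490 × 617) = 8.972e-05
20 log₁₀(8.972e-05) = -80.942 dB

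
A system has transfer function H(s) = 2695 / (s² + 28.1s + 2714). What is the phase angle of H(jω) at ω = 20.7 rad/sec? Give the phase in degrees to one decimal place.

∠[(j20.7)² + 28.1(j20.7) + 2714] = ∠[2285.5 + j581.67] = 14.28°
∠H(j20.7) = −14.28° = -14.28°

-14.3°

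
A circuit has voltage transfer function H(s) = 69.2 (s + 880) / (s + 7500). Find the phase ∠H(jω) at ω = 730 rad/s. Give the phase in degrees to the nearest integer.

∠(j730 + 880) = arctan(730/880) = 39.68°
∠(j730 + 7500) = arctan(730/7500) = 5.56°
∠H(j730) = 39.68° − 5.56° = 34.12°

34°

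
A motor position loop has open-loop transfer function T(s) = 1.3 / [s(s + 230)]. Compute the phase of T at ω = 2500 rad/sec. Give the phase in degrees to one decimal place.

∠(j2500 + 230) = arctan(2500/230) = 84.74°
∠(j2500) = 90.00°
∠T(j2500) = − (84.74° + 90.00°) = -174.74°

-174.7°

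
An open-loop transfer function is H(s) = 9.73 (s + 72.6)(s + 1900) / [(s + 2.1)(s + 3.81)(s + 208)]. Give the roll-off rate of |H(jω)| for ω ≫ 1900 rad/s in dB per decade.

-20 dB/decade

With 2 zeros and 3 poles, the high-frequency asymptotic slope is 20 × (2 − 3) = -20 dB/decade.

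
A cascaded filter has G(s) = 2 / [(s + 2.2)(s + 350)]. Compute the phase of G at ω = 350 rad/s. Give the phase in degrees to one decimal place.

-134.6°

∠(j350 + 2.2) = arctan(350/2.2) = 89.64°
∠(j350 + 350) = arctan(350/350) = 45.00°
∠G(j350) = − (89.64° + 45.00°) = -134.64°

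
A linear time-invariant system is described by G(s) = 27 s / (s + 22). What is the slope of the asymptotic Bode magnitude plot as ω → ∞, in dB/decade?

With 1 zero and 1 pole, the high-frequency asymptotic slope is 20 × (1 − 1) = 0 dB/decade.

0 dB/decade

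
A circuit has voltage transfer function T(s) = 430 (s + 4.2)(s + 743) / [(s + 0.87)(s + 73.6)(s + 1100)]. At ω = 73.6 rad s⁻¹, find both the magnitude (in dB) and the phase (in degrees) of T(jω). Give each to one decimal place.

|T| = 8.9 dB, ∠T = -45.8°

|j73.6 + 4.2| = √(73.6² + 4.2²) = 73.72
|j73.6 + 743| = √(73.6² + 743²) = 746.6
|j73.6 + 0.87| = √(73.6² + 0.87²) = 73.61
|j73.6 + 73.6| = √(73.6² + 73.6²) = 104.1
|j73.6 + 1100| = √(73.6² + 1100²) = 1102
|T(j73.6)| = 430 × 73.72 × 746.6 / (73.61 × 104.1 × 1102) = 2.8022
20 log₁₀(2.8022) = 8.95 dB
∠(j73.6 + 4.2) = arctan(73.6/4.2) = 86.73°
∠(j73.6 + 743) = arctan(73.6/743) = 5.66°
∠(j73.6 + 0.87) = arctan(73.6/0.87) = 89.32°
∠(j73.6 + 73.6) = arctan(73.6/73.6) = 45.00°
∠(j73.6 + 1100) = arctan(73.6/1100) = 3.83°
∠T(j73.6) = 86.73° + 5.66° − (89.32° + 45.00° + 3.83°) = -45.76°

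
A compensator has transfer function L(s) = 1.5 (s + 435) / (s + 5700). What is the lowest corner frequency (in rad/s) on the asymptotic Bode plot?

435 rad/s

Break frequencies occur at each pole and zero magnitude: 435 rad/s, 5700 rad/s.
The lowest is 435 rad/s.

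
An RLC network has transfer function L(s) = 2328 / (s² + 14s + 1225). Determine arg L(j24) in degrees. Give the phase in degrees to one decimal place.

∠[(j24)² + 14(j24) + 1225] = ∠[649 + j336] = 27.37°
∠L(j24) = −27.37° = -27.37°

-27.4°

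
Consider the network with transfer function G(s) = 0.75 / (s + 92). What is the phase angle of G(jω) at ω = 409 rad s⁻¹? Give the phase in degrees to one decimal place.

-77.3°

∠(j409 + 92) = arctan(409/92) = 77.32°
∠G(j409) = −77.32° = -77.32°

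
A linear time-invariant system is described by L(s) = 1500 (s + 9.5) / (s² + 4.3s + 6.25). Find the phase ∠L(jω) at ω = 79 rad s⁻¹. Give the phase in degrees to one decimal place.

∠(j79 + 9.5) = arctan(79/9.5) = 83.14°
∠[(j79)² + 4.3(j79) + 6.25] = ∠[-6234.8 + j339.7] = 176.88°
∠L(j79) = 83.14° − 176.88° = -93.74°

-93.7 deg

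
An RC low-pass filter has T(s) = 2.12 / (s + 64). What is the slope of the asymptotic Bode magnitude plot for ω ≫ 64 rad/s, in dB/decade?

-20 dB/decade

With 0 zeros and 1 pole, the high-frequency asymptotic slope is 20 × (0 − 1) = -20 dB/decade.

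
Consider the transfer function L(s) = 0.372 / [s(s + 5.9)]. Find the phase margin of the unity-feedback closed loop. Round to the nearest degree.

89 deg

Gain crossover: |L(jω)| = 1 at ω ≈ 0.063 rad/s.
∠L(j0.063) = −90° − arctan(0.063/5.9) ≈ -90.61°
PM = 180° + (-90.61°) = 89.39°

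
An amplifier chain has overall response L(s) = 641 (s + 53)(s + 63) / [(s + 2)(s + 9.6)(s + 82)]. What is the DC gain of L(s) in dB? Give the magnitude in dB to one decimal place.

L(0) = 641 × 53 × 63 / (2 × 9.6 × 82) = 1359.4
20 log₁₀(1359.4) = 62.67 dB

62.7 dB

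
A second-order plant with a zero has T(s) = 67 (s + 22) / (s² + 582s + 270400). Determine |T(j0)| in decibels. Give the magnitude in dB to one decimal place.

T(0) = 67 × 22 / 270400 = 0.0054512
20 log₁₀(0.0054512) = -45.27 dB

-45.3 dB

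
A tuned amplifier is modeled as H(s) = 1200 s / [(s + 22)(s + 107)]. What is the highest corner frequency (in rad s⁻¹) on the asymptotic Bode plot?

107 rad s⁻¹

Break frequencies occur at each pole and zero magnitude: 22 rad s⁻¹, 107 rad s⁻¹.
The highest is 107 rad s⁻¹.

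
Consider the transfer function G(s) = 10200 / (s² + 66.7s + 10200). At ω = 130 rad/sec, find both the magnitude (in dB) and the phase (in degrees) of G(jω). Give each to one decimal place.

|G| = -0.6 dB, ∠G = -127.7°

|(j130)² + 66.7(j130) + 10200| = |-6700 + j8671| = 1.096e+04
|G(j130)| = 10200 / 1.096e+04 = 0.93083
20 log₁₀(0.93083) = -0.62 dB
∠[(j130)² + 66.7(j130) + 10200] = ∠[-6700 + j8671] = 127.69°
∠G(j130) = −127.69° = -127.69°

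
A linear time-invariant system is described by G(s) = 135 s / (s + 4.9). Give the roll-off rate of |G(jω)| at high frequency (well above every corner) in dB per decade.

With 1 zero and 1 pole, the high-frequency asymptotic slope is 20 × (1 − 1) = 0 dB/decade.

0 dB/decade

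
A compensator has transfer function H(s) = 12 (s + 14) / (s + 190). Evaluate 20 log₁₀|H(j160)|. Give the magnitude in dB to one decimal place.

17.8 dB

|j160 + 14| = √(160² + 14²) = 160.6
|j160 + 190| = √(160² + 190²) = 248.4
|H(j160)| = 12 × 160.6 / 248.4 = 7.7592
20 log₁₀(7.7592) = 17.80 dB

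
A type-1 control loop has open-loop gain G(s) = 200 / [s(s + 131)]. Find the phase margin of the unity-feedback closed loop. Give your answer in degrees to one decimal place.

89.3°

Gain crossover: |G(jω)| = 1 at ω ≈ 1.53 rad/sec.
∠G(j1.53) = −90° − arctan(1.53/131) ≈ -90.67°
PM = 180° + (-90.67°) = 89.33°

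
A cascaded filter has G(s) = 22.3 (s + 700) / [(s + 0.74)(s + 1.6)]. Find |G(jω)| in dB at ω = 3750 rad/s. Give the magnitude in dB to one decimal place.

-44.4 dB

|j3750 + 700| = √(3750² + 700²) = 3815
|j3750 + 0.74| = √(3750² + 0.74²) = 3750
|j3750 + 1.6| = √(3750² + 1.6²) = 3750
|G(j3750)| = 22.3 × 3815 / (3750 × 3750) = 0.0060494
20 log₁₀(0.0060494) = -44.37 dB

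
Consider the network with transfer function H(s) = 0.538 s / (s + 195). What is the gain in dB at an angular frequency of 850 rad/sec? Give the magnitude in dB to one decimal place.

-5.6 dB

|j850| = 850
|j850 + 195| = √(850² + 195²) = 872.1
|H(j850)| = 0.538 × 850 / 872.1 = 0.52438
20 log₁₀(0.52438) = -5.61 dB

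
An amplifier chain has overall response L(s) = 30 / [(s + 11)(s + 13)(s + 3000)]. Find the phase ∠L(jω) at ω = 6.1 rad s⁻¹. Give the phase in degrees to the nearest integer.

-54 deg

∠(j6.1 + 11) = arctan(6.1/11) = 29.01°
∠(j6.1 + 13) = arctan(6.1/13) = 25.14°
∠(j6.1 + 3000) = arctan(6.1/3000) = 0.12°
∠L(j6.1) = − (29.01° + 25.14° + 0.12°) = -54.26°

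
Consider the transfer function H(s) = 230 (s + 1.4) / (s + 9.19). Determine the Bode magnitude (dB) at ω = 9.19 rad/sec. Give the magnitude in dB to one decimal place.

|j9.19 + 1.4| = √(9.19² + 1.4²) = 9.296
|j9.19 + 9.19| = √(9.19² + 9.19²) = 13
|H(j9.19)| = 230 × 9.296 / 13 = 164.51
20 log₁₀(164.51) = 44.32 dB

44.3 dB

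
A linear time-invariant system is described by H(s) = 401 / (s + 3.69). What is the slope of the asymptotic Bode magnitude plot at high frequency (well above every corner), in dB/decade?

-20 dB/decade

With 0 zeros and 1 pole, the high-frequency asymptotic slope is 20 × (0 − 1) = -20 dB/decade.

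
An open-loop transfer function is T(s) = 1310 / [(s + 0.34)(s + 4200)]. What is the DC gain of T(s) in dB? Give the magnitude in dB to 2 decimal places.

-0.75 dB

T(0) = 1310 / (0.34 × 4200) = 0.91737
20 log₁₀(0.91737) = -0.749 dB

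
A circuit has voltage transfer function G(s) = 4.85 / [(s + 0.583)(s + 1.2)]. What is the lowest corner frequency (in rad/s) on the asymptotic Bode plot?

0.583 rad/s

Break frequencies occur at each pole and zero magnitude: 0.583 rad/s, 1.2 rad/s.
The lowest is 0.583 rad/s.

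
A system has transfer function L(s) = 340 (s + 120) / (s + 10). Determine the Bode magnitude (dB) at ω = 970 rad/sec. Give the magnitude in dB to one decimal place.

50.7 dB

|j970 + 120| = √(970² + 120²) = 977.4
|j970 + 10| = √(970² + 10²) = 970.1
|L(j970)| = 340 × 977.4 / 970.1 = 342.57
20 log₁₀(342.57) = 50.70 dB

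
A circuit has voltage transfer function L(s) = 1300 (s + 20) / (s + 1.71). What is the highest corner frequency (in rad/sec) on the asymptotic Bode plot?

20 rad/sec

Break frequencies occur at each pole and zero magnitude: 1.71 rad/sec, 20 rad/sec.
The highest is 20 rad/sec.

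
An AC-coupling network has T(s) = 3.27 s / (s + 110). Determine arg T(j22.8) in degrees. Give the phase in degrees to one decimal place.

78.3°

∠(j22.8) = 90.00°
∠(j22.8 + 110) = arctan(22.8/110) = 11.71°
∠T(j22.8) = 90.00° − 11.71° = 78.29°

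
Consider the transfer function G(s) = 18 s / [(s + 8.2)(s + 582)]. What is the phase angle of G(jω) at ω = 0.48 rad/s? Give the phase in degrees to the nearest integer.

∠(j0.48) = 90.00°
∠(j0.48 + 8.2) = arctan(0.48/8.2) = 3.35°
∠(j0.48 + 582) = arctan(0.48/582) = 0.05°
∠G(j0.48) = 90.00° − (3.35° + 0.05°) = 86.60°

87°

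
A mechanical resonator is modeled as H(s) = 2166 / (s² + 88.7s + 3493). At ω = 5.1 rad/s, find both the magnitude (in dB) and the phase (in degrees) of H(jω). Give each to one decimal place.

|(j5.1)² + 88.7(j5.1) + 3493| = |3467 + j452.37| = 3496
|H(j5.1)| = 2166 / 3496 = 0.6195
20 log₁₀(0.6195) = -4.16 dB
∠[(j5.1)² + 88.7(j5.1) + 3493] = ∠[3467 + j452.37] = 7.43°
∠H(j5.1) = −7.43° = -7.43°

|H| = -4.2 dB, ∠H = -7.4 deg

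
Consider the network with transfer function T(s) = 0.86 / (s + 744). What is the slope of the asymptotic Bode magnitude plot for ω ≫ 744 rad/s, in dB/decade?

With 0 zeros and 1 pole, the high-frequency asymptotic slope is 20 × (0 − 1) = -20 dB/decade.

-20 dB/decade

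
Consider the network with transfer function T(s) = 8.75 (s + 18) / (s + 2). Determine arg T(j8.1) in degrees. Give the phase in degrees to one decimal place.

∠(j8.1 + 18) = arctan(8.1/18) = 24.23°
∠(j8.1 + 2) = arctan(8.1/2) = 76.13°
∠T(j8.1) = 24.23° − 76.13° = -51.90°

-51.9°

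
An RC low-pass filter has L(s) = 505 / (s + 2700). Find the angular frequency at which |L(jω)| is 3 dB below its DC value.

2700 rad s⁻¹

For a single-pole low-pass, the −3 dB point is at the pole: ω = 2700 rad s⁻¹.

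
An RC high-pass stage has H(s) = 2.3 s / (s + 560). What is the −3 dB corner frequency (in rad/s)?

For a single-pole high-pass, the −3 dB point is at the pole: ω = 560 rad/s.

560 rad/s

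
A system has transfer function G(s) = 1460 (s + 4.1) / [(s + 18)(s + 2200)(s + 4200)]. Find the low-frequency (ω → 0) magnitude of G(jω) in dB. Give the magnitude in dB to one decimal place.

-88.9 dB

G(0) = 1460 × 4.1 / (18 × 2200 × 4200) = 3.5991e-05
20 log₁₀(3.5991e-05) = -88.88 dB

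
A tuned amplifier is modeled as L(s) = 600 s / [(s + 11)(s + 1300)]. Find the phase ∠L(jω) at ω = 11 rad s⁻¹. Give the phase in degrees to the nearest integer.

∠(j11) = 90.00°
∠(j11 + 11) = arctan(11/11) = 45.00°
∠(j11 + 1300) = arctan(11/1300) = 0.48°
∠L(j11) = 90.00° − (45.00° + 0.48°) = 44.52°

45°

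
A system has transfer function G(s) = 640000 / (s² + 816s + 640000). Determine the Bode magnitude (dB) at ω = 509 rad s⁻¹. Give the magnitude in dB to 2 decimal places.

|(j509)² + 816(j509) + 640000| = |3.8092e+05 + j4.1534e+05| = 5.636e+05
|G(j509)| = 640000 / 5.636e+05 = 1.1356
20 log₁₀(1.1356) = 1.105 dB

1.10 dB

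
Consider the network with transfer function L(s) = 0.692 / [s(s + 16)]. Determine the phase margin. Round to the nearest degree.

Gain crossover: |L(jω)| = 1 at ω ≈ 0.0432 rad/s.
∠L(j0.0432) = −90° − arctan(0.0432/16) ≈ -90.15°
PM = 180° + (-90.15°) = 89.85°

90°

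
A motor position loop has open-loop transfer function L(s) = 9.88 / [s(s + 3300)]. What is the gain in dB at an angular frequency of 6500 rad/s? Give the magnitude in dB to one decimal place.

-133.6 dB

|j6500 + 3300| = √(6500² + 3300²) = 7290
|j6500| = 6500
|L(j6500)| = 9.88 / (7290 × 6500) = 2.0851e-07
20 log₁₀(2.0851e-07) = -133.62 dB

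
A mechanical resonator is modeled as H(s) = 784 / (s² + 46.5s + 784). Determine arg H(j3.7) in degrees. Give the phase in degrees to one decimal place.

∠[(j3.7)² + 46.5(j3.7) + 784] = ∠[770.31 + j172.05] = 12.59°
∠H(j3.7) = −12.59° = -12.59°

-12.6 deg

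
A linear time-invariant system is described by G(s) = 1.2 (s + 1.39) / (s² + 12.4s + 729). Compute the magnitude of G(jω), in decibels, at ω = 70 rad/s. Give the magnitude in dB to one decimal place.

-34.1 dB

|j70 + 1.39| = √(70² + 1.39²) = 70.01
|(j70)² + 12.4(j70) + 729| = |-4171 + j868| = 4260
|G(j70)| = 1.2 × 70.01 / 4260 = 0.019721
20 log₁₀(0.019721) = -34.10 dB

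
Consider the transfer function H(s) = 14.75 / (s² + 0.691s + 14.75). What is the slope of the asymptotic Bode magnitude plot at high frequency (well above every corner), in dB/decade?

With 0 zeros and 2 poles, the high-frequency asymptotic slope is 20 × (0 − 2) = -40 dB/decade.

-40 dB/decade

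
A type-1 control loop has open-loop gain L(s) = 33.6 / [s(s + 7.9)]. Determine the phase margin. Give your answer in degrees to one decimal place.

64.1 deg

Gain crossover: |L(jω)| = 1 at ω ≈ 3.83 rad/s.
∠L(j3.83) = −90° − arctan(3.83/7.9) ≈ -115.85°
PM = 180° + (-115.85°) = 64.15°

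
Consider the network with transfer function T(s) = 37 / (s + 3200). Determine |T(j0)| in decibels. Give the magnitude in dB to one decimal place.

-38.7 dB

T(0) = 37 / 3200 = 0.011562
20 log₁₀(0.011562) = -38.74 dB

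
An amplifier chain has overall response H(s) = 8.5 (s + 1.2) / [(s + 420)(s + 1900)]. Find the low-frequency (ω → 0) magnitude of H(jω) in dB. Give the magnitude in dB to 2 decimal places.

H(0) = 8.5 × 1.2 / (420 × 1900) = 1.2782e-05
20 log₁₀(1.2782e-05) = -97.868 dB

-97.87 dB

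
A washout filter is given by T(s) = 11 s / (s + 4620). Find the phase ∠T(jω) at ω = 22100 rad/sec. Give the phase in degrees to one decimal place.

∠(j22100) = 90.00°
∠(j22100 + 4620) = arctan(22100/4620) = 78.19°
∠T(j22100) = 90.00° − 78.19° = 11.81°

11.8°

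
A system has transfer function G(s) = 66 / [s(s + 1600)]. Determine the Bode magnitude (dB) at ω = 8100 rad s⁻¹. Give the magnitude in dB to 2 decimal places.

-120.11 dB

|j8100 + 1600| = √(8100² + 1600²) = 8257
|j8100| = 8100
|G(j8100)| = 66 / (8257 × 8100) = 9.8688e-07
20 log₁₀(9.8688e-07) = -120.115 dB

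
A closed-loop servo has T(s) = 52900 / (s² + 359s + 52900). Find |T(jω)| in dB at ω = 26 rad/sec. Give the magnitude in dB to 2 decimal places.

-0.02 dB

|(j26)² + 359(j26) + 52900| = |52224 + j9334| = 5.305e+04
|T(j26)| = 52900 / 5.305e+04 = 0.99714
20 log₁₀(0.99714) = -0.025 dB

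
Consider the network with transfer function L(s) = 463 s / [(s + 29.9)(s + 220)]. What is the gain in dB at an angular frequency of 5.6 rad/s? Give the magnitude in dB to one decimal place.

-8.2 dB

|j5.6| = 5.6
|j5.6 + 29.9| = √(5.6² + 29.9²) = 30.42
|j5.6 + 220| = √(5.6² + 220²) = 220.1
|L(j5.6)| = 463 × 5.6 / (30.42 × 220.1) = 0.3873
20 log₁₀(0.3873) = -8.24 dB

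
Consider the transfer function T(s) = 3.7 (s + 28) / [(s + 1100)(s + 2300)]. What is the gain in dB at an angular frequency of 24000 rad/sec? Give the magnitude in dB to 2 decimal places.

-76.29 dB

|j24000 + 28| = √(24000² + 28²) = 2.4e+04
|j24000 + 1100| = √(24000² + 1100²) = 2.403e+04
|j24000 + 2300| = √(24000² + 2300²) = 2.411e+04
|T(j24000)| = 3.7 × 2.4e+04 / (2.403e+04 × 2.411e+04) = 0.0001533
20 log₁₀(0.0001533) = -76.289 dB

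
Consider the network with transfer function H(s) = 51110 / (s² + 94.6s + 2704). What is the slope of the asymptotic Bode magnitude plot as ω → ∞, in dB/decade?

With 0 zeros and 2 poles, the high-frequency asymptotic slope is 20 × (0 − 2) = -40 dB/decade.

-40 dB/decade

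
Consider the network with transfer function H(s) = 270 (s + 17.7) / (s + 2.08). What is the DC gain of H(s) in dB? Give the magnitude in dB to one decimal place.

67.2 dB

H(0) = 270 × 17.7 / 2.08 = 2297.6
20 log₁₀(2297.6) = 67.23 dB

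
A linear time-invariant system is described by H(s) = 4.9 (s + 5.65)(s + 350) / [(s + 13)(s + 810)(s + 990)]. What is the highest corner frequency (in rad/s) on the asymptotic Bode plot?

990 rad/s

Break frequencies occur at each pole and zero magnitude: 5.65 rad/s, 13 rad/s, 350 rad/s, 810 rad/s, 990 rad/s.
The highest is 990 rad/s.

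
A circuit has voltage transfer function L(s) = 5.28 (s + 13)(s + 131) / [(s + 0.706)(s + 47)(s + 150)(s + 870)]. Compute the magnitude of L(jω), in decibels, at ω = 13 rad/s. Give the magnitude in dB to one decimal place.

-76.3 dB

|j13 + 13| = √(13² + 13²) = 18.38
|j13 + 131| = √(13² + 131²) = 131.6
|j13 + 0.706| = √(13² + 0.706²) = 13.02
|j13 + 47| = √(13² + 47²) = 48.76
|j13 + 150| = √(13² + 150²) = 150.6
|j13 + 870| = √(13² + 870²) = 870.1
|L(j13)| = 5.28 × 18.38 × 131.6 / (13.02 × 48.76 × 150.6 × 870.1) = 0.00015365
20 log₁₀(0.00015365) = -76.27 dB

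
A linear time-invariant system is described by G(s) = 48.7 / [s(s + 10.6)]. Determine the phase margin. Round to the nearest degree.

Gain crossover: |G(jω)| = 1 at ω ≈ 4.26 rad/s.
∠G(j4.26) = −90° − arctan(4.26/10.6) ≈ -111.91°
PM = 180° + (-111.91°) = 68.09°

68°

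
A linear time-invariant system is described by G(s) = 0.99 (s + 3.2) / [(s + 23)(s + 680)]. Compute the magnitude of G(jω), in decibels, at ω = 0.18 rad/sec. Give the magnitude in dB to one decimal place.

|j0.18 + 3.2| = √(0.18² + 3.2²) = 3.205
|j0.18 + 23| = √(0.18² + 23²) = 23
|j0.18 + 680| = √(0.18² + 680²) = 680
|G(j0.18)| = 0.99 × 3.205 / (23 × 680) = 0.00020287
20 log₁₀(0.00020287) = -73.86 dB

-73.9 dB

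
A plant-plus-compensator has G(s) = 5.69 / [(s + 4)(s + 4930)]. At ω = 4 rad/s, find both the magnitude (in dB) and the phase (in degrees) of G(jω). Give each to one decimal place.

|j4 + 4| = √(4² + 4²) = 5.657
|j4 + 4930| = √(4² + 4930²) = 4930
|G(j4)| = 5.69 / (5.657 × 4930) = 0.00020403
20 log₁₀(0.00020403) = -73.81 dB
∠(j4 + 4) = arctan(4/4) = 45.00°
∠(j4 + 4930) = arctan(4/4930) = 0.05°
∠G(j4) = − (45.00° + 0.05°) = -45.05°

|G| = -73.8 dB, ∠G = -45.0 deg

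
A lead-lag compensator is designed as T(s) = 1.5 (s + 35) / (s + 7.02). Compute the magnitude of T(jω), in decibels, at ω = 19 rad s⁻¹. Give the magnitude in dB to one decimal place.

9.4 dB

|j19 + 35| = √(19² + 35²) = 39.82
|j19 + 7.02| = √(19² + 7.02²) = 20.26
|T(j19)| = 1.5 × 39.82 / 20.26 = 2.9492
20 log₁₀(2.9492) = 9.39 dB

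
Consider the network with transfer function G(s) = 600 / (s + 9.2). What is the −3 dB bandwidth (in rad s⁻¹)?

9.2 rad s⁻¹

For a single-pole low-pass, the −3 dB point is at the pole: ω = 9.2 rad s⁻¹.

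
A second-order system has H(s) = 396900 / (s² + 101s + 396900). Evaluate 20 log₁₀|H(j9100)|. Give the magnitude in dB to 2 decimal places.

|(j9100)² + 101(j9100) + 396900| = |-8.2413e+07 + j9.191e+05| = 8.242e+07
|H(j9100)| = 396900 / 8.242e+07 = 0.0048157
20 log₁₀(0.0048157) = -46.347 dB

-46.35 dB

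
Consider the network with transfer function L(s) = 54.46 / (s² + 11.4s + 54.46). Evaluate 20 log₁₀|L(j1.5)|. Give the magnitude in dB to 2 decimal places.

-0.08 dB

|(j1.5)² + 11.4(j1.5) + 54.46| = |52.21 + j17.1| = 54.94
|L(j1.5)| = 54.46 / 54.94 = 0.99128
20 log₁₀(0.99128) = -0.076 dB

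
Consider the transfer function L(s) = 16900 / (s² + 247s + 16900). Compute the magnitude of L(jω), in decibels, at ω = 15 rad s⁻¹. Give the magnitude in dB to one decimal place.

-0.1 dB

|(j15)² + 247(j15) + 16900| = |16675 + j3705| = 1.708e+04
|L(j15)| = 16900 / 1.708e+04 = 0.98937
20 log₁₀(0.98937) = -0.09 dB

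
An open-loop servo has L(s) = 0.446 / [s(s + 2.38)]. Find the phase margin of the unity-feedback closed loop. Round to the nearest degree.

Gain crossover: |L(jω)| = 1 at ω ≈ 0.187 rad s⁻¹.
∠L(j0.187) = −90° − arctan(0.187/2.38) ≈ -94.49°
PM = 180° + (-94.49°) = 85.51°

86°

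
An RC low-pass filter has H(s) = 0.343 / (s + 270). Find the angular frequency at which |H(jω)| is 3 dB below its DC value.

For a single-pole low-pass, the −3 dB point is at the pole: ω = 270 rad s⁻¹.

270 rad s⁻¹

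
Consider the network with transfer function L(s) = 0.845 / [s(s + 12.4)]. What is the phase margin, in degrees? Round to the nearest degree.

90°

Gain crossover: |L(jω)| = 1 at ω ≈ 0.0681 rad/sec.
∠L(j0.0681) = −90° − arctan(0.0681/12.4) ≈ -90.31°
PM = 180° + (-90.31°) = 89.69°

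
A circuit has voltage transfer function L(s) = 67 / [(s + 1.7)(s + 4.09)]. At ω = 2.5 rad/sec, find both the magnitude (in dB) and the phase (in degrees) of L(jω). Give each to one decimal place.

|L| = 13.3 dB, ∠L = -87.2°

|j2.5 + 1.7| = √(2.5² + 1.7²) = 3.023
|j2.5 + 4.09| = √(2.5² + 4.09²) = 4.794
|L(j2.5)| = 67 / (3.023 × 4.794) = 4.6232
20 log₁₀(4.6232) = 13.30 dB
∠(j2.5 + 1.7) = arctan(2.5/1.7) = 55.78°
∠(j2.5 + 4.09) = arctan(2.5/4.09) = 31.44°
∠L(j2.5) = − (55.78° + 31.44°) = -87.22°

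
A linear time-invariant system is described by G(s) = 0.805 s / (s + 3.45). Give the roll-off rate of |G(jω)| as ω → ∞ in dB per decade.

0 dB/decade

With 1 zero and 1 pole, the high-frequency asymptotic slope is 20 × (1 − 1) = 0 dB/decade.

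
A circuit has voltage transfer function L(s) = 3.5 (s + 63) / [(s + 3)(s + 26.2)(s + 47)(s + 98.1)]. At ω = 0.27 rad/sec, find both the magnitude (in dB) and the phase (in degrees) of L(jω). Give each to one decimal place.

|j0.27 + 63| = √(0.27² + 63²) = 63
|j0.27 + 3| = √(0.27² + 3²) = 3.012
|j0.27 + 26.2| = √(0.27² + 26.2²) = 26.2
|j0.27 + 47| = √(0.27² + 47²) = 47
|j0.27 + 98.1| = √(0.27² + 98.1²) = 98.1
|L(j0.27)| = 3.5 × 63 / (3.012 × 26.2 × 47 × 98.1) = 0.00060595
20 log₁₀(0.00060595) = -64.35 dB
∠(j0.27 + 63) = arctan(0.27/63) = 0.25°
∠(j0.27 + 3) = arctan(0.27/3) = 5.14°
∠(j0.27 + 26.2) = arctan(0.27/26.2) = 0.59°
∠(j0.27 + 47) = arctan(0.27/47) = 0.33°
∠(j0.27 + 98.1) = arctan(0.27/98.1) = 0.16°
∠L(j0.27) = 0.25° − (5.14° + 0.59° + 0.33° + 0.16°) = -5.97°

|L| = -64.4 dB, ∠L = -6.0°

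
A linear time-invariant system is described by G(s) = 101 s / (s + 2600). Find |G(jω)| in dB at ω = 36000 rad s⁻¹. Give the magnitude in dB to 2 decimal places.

40.06 dB

|j36000| = 3.6e+04
|j36000 + 2600| = √(36000² + 2600²) = 3.609e+04
|G(j36000)| = 101 × 3.6e+04 / 3.609e+04 = 100.74
20 log₁₀(100.74) = 40.064 dB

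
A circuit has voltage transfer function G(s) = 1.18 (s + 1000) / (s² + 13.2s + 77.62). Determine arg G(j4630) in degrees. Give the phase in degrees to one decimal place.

-102.0°

∠(j4630 + 1000) = arctan(4630/1000) = 77.81°
∠[(j4630)² + 13.2(j4630) + 77.62] = ∠[-2.1437e+07 + j61116] = 179.84°
∠G(j4630) = 77.81° − 179.84° = -102.02°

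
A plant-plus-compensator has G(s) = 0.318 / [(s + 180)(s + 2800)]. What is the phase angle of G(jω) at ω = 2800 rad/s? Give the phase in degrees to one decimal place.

∠(j2800 + 180) = arctan(2800/180) = 86.32°
∠(j2800 + 2800) = arctan(2800/2800) = 45.00°
∠G(j2800) = − (86.32° + 45.00°) = -131.32°

-131.3°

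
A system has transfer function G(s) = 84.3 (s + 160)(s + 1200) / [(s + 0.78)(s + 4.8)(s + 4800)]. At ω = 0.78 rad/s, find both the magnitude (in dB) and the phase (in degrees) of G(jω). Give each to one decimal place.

|j0.78 + 160| = √(0.78² + 160²) = 160
|j0.78 + 1200| = √(0.78² + 1200²) = 1200
|j0.78 + 0.78| = √(0.78² + 0.78²) = 1.103
|j0.78 + 4.8| = √(0.78² + 4.8²) = 4.863
|j0.78 + 4800| = √(0.78² + 4800²) = 4800
|G(j0.78)| = 84.3 × 160 × 1200 / (1.103 × 4.863 × 4800) = 628.61
20 log₁₀(628.61) = 55.97 dB
∠(j0.78 + 160) = arctan(0.78/160) = 0.28°
∠(j0.78 + 1200) = arctan(0.78/1200) = 0.04°
∠(j0.78 + 0.78) = arctan(0.78/0.78) = 45.00°
∠(j0.78 + 4.8) = arctan(0.78/4.8) = 9.23°
∠(j0.78 + 4800) = arctan(0.78/4800) = 0.01°
∠G(j0.78) = 0.28° + 0.04° − (45.00° + 9.23° + 0.01°) = -53.92°

|G| = 56.0 dB, ∠G = -53.9°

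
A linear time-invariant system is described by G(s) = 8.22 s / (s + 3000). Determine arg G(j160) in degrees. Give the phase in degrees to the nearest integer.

∠(j160) = 90.00°
∠(j160 + 3000) = arctan(160/3000) = 3.05°
∠G(j160) = 90.00° − 3.05° = 86.95°

87°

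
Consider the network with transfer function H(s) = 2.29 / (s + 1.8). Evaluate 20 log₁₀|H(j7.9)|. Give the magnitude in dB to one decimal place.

|j7.9 + 1.8| = √(7.9² + 1.8²) = 8.102
|H(j7.9)| = 2.29 / 8.102 = 0.28263
20 log₁₀(0.28263) = -10.98 dB

-11.0 dB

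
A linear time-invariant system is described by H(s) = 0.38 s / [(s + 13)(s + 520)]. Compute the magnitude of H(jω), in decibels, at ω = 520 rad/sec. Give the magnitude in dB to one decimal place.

|j520| = 520
|j520 + 13| = √(520² + 13²) = 520.2
|j520 + 520| = √(520² + 520²) = 735.4
|H(j520)| = 0.38 × 520 / (520.2 × 735.4) = 0.00051657
20 log₁₀(0.00051657) = -65.74 dB

-65.7 dB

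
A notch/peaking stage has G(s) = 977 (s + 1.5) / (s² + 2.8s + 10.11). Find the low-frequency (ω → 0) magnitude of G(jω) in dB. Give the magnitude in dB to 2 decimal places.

G(0) = 977 × 1.5 / 10.11 = 144.96
20 log₁₀(144.96) = 43.225 dB

43.22 dB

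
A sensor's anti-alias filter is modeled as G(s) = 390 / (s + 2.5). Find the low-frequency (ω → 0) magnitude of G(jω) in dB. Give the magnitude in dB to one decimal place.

43.9 dB

G(0) = 390 / 2.5 = 156
20 log₁₀(156) = 43.86 dB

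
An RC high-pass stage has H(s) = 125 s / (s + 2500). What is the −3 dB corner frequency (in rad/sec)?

2500 rad/sec

For a single-pole high-pass, the −3 dB point is at the pole: ω = 2500 rad/sec.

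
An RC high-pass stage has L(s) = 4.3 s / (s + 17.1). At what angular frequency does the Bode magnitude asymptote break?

The single real pole at s = −17.1 gives a corner at ω = 17.1 rad/sec.

17.1 rad/sec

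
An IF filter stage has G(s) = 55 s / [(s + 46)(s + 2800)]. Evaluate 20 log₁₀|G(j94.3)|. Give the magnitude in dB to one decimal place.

|j94.3| = 94.3
|j94.3 + 46| = √(94.3² + 46²) = 104.9
|j94.3 + 2800| = √(94.3² + 2800²) = 2802
|G(j94.3)| = 55 × 94.3 / (104.9 × 2802) = 0.017644
20 log₁₀(0.017644) = -35.07 dB

-35.1 dB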